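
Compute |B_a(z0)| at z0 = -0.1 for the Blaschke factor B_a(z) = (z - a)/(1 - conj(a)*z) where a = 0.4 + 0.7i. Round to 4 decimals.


Step 1: Numerator z0 - a = -0.1 - (0.4 + 0.7i) = -0.5 - 0.7i
Step 2: Denominator 1 - conj(a)*z0 = 1 - (0.4 - 0.7i)*(-0.1) = 1.04 - 0.07i
Step 3: |z0 - a|^2 = (-0.5)^2 + (-0.7)^2 = 0.74; |1 - conj(a)*z0|^2 = 1.04^2 + (-0.07)^2 = 1.0865
Step 4: |B_a(-0.1)| = sqrt(0.74 / 1.0865) = sqrt(0.681086)
Step 5: = 0.8253

0.8253


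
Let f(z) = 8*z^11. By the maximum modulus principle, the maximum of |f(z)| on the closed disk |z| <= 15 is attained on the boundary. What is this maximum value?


Step 1: On |z| = 15, |f(z)| = 8 * |z|^11 = 8 * 15^11
Step 2: By maximum modulus principle, maximum is on boundary.
Step 3: Maximum = 8 * 8649755859375 = 69198046875000

69198046875000


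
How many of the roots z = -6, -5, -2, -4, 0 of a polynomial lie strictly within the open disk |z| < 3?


Step 1: Check each root:
  z = -6: |-6| = 6 >= 3
  z = -5: |-5| = 5 >= 3
  z = -2: |-2| = 2 < 3
  z = -4: |-4| = 4 >= 3
  z = 0: |0| = 0 < 3
Step 2: Count = 2

2


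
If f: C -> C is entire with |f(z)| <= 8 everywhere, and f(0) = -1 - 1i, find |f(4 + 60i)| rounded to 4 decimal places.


Step 1: By Liouville's theorem, a bounded entire function is constant.
Step 2: f(z) = f(0) = -1 - 1i for all z.
Step 3: |f(w)| = |-1 - 1i| = sqrt(1 + 1)
Step 4: = 1.4142

1.4142


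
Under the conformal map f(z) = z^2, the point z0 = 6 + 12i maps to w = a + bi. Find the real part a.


Step 1: z0 = 6 + 12i
Step 2: z0^2 = 6^2 - 12^2 + 144i
Step 3: real part = 36 - 144 = -108

-108


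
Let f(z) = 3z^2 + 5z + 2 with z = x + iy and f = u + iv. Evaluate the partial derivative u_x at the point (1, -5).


Step 1: f(z) = 3(x+iy)^2 + 5(x+iy) + 2
Step 2: u = 3(x^2 - y^2) + 5x + 2
Step 3: u_x = 6x + 5
Step 4: At (1, -5): u_x = 6 + 5 = 11

11


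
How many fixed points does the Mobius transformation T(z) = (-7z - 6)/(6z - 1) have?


Step 1: Fixed points satisfy T(z) = z
Step 2: 6z^2 + 6z + 6 = 0
Step 3: Discriminant = 6^2 - 4*6*6 = -108
Step 4: Number of fixed points = 2

2


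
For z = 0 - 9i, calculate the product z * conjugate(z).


Step 1: conj(z) = 0 + 9i
Step 2: z * conj(z) = 0^2 + (-9)^2
Step 3: = 0 + 81 = 81

81


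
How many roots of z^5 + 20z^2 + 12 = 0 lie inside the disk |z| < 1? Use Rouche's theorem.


Step 1: On |z| = 1 the three terms have sizes |z^5| = 1^5 = 1, |20z^2| = 20*1^2 = 20, |12| = 12
Step 2: The dominant term is g(z) = 20z^2; let h(z) = z^5 + 12 so f = g + h
Step 3: On |z| = 1: |g| = 20 and |h| <= 1 + 12 = 13
Step 4: Since 20 > 13, |h| < |g| on |z| = 1, so by Rouche f has the same number of zeros as g inside |z| < 1
Step 5: g(z) = 20z^2 has 2 zeros (at the origin, multiplicity 2) inside |z| < 1. Answer = 2

2


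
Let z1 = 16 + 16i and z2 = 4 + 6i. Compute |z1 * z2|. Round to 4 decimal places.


Step 1: |z1| = sqrt(16^2 + 16^2) = sqrt(512)
Step 2: |z2| = sqrt(4^2 + 6^2) = sqrt(52)
Step 3: |z1*z2| = |z1|*|z2| = sqrt(512) * sqrt(52) = sqrt(512 * 52) = sqrt(26624)
Step 4: = 163.1686

163.1686


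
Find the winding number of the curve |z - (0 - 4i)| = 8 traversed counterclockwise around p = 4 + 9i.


Step 1: Center c = (0, -4), radius = 8
Step 2: |p - c|^2 = 4^2 + 13^2 = 185
Step 3: r^2 = 64
Step 4: |p-c| > r so winding number = 0

0


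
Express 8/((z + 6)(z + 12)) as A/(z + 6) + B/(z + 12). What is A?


Step 1: Multiply both sides by (z + 6) and set z = -6
Step 2: A = 8 / (-6 + 12)
Step 3: A = 8 / 6
Step 4: A = 4/3

4/3


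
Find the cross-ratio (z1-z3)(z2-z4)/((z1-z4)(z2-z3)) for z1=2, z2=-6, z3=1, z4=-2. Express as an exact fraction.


Step 1: (z1-z3)(z2-z4) = 1 * (-4) = -4
Step 2: (z1-z4)(z2-z3) = 4 * (-7) = -28
Step 3: Cross-ratio = 4/28 = 1/7

1/7


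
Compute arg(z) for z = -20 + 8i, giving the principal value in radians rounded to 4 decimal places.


Step 1: z = -20 + 8i
Step 2: arg(z) = atan2(8, -20)
Step 3: arg(z) = 2.7611

2.7611


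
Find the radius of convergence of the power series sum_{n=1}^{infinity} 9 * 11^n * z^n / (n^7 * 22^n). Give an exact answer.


Step 1: General term a_n = 9 * 11^n / (n^7 * 22^n)
Step 2: By the root test, |a_n|^(1/n) = 9^(1/n) * 11 / (n^(7/n) * 22) -> 11/22 as n -> infinity (since 9^(1/n) -> 1 and n^(7/n) -> 1)
Step 3: R = 1/lim|a_n|^(1/n) = 22/11 = 2

2


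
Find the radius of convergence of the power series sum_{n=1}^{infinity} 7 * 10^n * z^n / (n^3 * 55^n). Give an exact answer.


Step 1: General term a_n = 7 * 10^n / (n^3 * 55^n)
Step 2: By the root test, |a_n|^(1/n) = 7^(1/n) * 10 / (n^(3/n) * 55) -> 10/55 as n -> infinity (since 7^(1/n) -> 1 and n^(3/n) -> 1)
Step 3: R = 1/lim|a_n|^(1/n) = 55/10 = 11/2

11/2


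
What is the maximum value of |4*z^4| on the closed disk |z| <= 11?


Step 1: On |z| = 11, |f(z)| = 4 * |z|^4 = 4 * 11^4
Step 2: By maximum modulus principle, maximum is on boundary.
Step 3: Maximum = 4 * 14641 = 58564

58564


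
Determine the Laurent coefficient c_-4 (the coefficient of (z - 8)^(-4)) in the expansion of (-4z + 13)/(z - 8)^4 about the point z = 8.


Step 1: Write the numerator in powers of (z - 8): -4z + 13 = -4(z - 8) + (-4*8 + 13) = -4(z - 8) - 19
Step 2: Divide by (z - 8)^4: f(z) = -19(z - 8)^(-4) - 4(z - 8)^(-3)
Step 3: This finite sum is the Laurent series of f about z = 8.
Step 4: Coefficient of (z - 8)^(-4) = -4*8 + 13 = -19

-19


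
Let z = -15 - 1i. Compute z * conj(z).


Step 1: conj(z) = -15 + 1i
Step 2: z * conj(z) = (-15)^2 + (-1)^2
Step 3: = 225 + 1 = 226

226


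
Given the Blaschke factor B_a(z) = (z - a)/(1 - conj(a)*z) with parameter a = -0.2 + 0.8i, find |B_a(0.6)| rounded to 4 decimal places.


Step 1: Numerator z0 - a = 0.6 - (-0.2 + 0.8i) = 0.8 - 0.8i
Step 2: Denominator 1 - conj(a)*z0 = 1 - (-0.2 - 0.8i)*0.6 = 1.12 + 0.48i
Step 3: |z0 - a|^2 = 0.8^2 + (-0.8)^2 = 1.28; |1 - conj(a)*z0|^2 = 1.12^2 + 0.48^2 = 1.4848
Step 4: |B_a(0.6)| = sqrt(1.28 / 1.4848) = sqrt(0.862069)
Step 5: = 0.9285

0.9285


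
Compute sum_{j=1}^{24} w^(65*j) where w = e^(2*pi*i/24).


Step 1: The sum sum_{j=1}^{n} w^(k*j) equals n if n | k, else 0.
Step 2: Here n = 24, k = 65
Step 3: Does n divide k? 24 | 65 -> False
Step 4: Sum = 0

0


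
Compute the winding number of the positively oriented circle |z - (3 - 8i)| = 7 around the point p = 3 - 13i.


Step 1: Center c = (3, -8), radius = 7
Step 2: |p - c|^2 = 0^2 + (-5)^2 = 25
Step 3: r^2 = 49
Step 4: |p-c| < r so winding number = 1

1


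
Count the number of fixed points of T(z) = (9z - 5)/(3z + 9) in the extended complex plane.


Step 1: Fixed points satisfy T(z) = z
Step 2: 3z^2 + 5 = 0
Step 3: Discriminant = 0^2 - 4*3*5 = -60
Step 4: Number of fixed points = 2

2


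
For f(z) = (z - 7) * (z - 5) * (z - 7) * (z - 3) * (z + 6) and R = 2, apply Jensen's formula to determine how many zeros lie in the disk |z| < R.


Jensen's formula: (1/2pi)*integral log|f(Re^it)|dt = log|f(0)| + sum_{|a_k|<R} log(R/|a_k|)
Step 1: f(0) = (-7) * (-5) * (-7) * (-3) * 6 = 4410
Step 2: log|f(0)| = log|7| + log|5| + log|7| + log|3| + log|-6| = 8.3916
Step 3: Zeros inside |z| < 2: none
Step 4: Jensen sum = (empty sum) = 0
Step 5: n(R) = number of terms in the Jensen sum = count of zeros inside |z| < 2 = 0

0


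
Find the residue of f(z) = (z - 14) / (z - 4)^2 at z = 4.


Step 1: Pole of order 2 at z = 4
Step 2: Res = lim d/dz [(z - 4)^2 * f(z)] as z -> 4
Step 3: (z - 4)^2 * f(z) = z - 14
Step 4: d/dz[z - 14] = 1

1


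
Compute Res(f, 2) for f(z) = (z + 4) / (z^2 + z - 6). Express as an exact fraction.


Step 1: Q(z) = z^2 + z - 6 = (z - 2)(z + 3)
Step 2: Q'(z) = 2z + 1
Step 3: Q'(2) = 5, P(2) = 6
Step 4: Res = P(2)/Q'(2) = 6/5 = 6/5

6/5


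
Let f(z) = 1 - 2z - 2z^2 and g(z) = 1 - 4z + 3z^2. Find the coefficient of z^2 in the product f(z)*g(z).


Step 1: z^2 term in f*g comes from: (1)*(3z^2) + (-2z)*(-4z) + (-2z^2)*(1)
Step 2: = 3 + 8 - 2
Step 3: = 9

9


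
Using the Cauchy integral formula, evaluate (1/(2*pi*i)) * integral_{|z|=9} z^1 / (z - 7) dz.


Step 1: f(z) = z^1, a = 7 is inside |z| = 9
Step 2: By Cauchy integral formula: (1/(2pi*i)) * integral = f(a)
Step 3: f(7) = 7^1 = 7

7


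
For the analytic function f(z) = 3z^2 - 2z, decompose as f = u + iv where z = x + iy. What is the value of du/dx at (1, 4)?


Step 1: f(z) = 3(x+iy)^2 - 2(x+iy) + 0
Step 2: u = 3(x^2 - y^2) - 2x + 0
Step 3: u_x = 6x - 2
Step 4: At (1, 4): u_x = 6 - 2 = 4

4


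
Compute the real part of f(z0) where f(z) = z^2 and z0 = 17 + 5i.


Step 1: z0 = 17 + 5i
Step 2: z0^2 = 17^2 - 5^2 + 170i
Step 3: real part = 289 - 25 = 264

264


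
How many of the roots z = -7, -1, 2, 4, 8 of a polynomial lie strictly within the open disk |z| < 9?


Step 1: Check each root:
  z = -7: |-7| = 7 < 9
  z = -1: |-1| = 1 < 9
  z = 2: |2| = 2 < 9
  z = 4: |4| = 4 < 9
  z = 8: |8| = 8 < 9
Step 2: Count = 5

5


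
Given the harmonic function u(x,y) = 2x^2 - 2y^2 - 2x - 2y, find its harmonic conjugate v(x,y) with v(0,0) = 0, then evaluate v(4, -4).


Step 1: v_x = -u_y = 4y + 2
Step 2: v_y = u_x = 4x - 2
Step 3: v = 4xy + 2x - 2y + C
Step 4: v(0,0) = 0 => C = 0
Step 5: v(4, -4) = -48

-48


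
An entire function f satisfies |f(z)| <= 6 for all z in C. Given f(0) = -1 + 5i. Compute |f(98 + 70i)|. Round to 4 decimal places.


Step 1: By Liouville's theorem, a bounded entire function is constant.
Step 2: f(z) = f(0) = -1 + 5i for all z.
Step 3: |f(w)| = |-1 + 5i| = sqrt(1 + 25)
Step 4: = 5.099

5.099


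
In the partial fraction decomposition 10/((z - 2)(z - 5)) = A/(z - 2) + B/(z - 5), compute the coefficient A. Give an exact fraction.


Step 1: Multiply both sides by (z - 2) and set z = 2
Step 2: A = 10 / (2 - 5)
Step 3: A = 10 / (-3)
Step 4: A = -10/3

-10/3


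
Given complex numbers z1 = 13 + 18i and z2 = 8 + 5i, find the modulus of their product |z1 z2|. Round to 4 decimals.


Step 1: |z1| = sqrt(13^2 + 18^2) = sqrt(493)
Step 2: |z2| = sqrt(8^2 + 5^2) = sqrt(89)
Step 3: |z1*z2| = |z1|*|z2| = sqrt(493) * sqrt(89) = sqrt(493 * 89) = sqrt(43877)
Step 4: = 209.4684

209.4684


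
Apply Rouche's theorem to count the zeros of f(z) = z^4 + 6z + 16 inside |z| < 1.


Step 1: On |z| = 1 the three terms have sizes |z^4| = 1^4 = 1, |6z| = 6*1 = 6, |16| = 16
Step 2: The dominant term is g(z) = 16; let h(z) = z^4 + 6z so f = g + h
Step 3: On |z| = 1: |g| = 16 and |h| <= 1 + 6 = 7
Step 4: Since 16 > 7, |h| < |g| on |z| = 1, so by Rouche f has the same number of zeros as g inside |z| < 1
Step 5: g(z) = 16 is a nonzero constant with no zeros inside |z| < 1. Answer = 0

0


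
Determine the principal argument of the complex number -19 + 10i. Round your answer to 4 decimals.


Step 1: z = -19 + 10i
Step 2: arg(z) = atan2(10, -19)
Step 3: arg(z) = 2.6571

2.6571


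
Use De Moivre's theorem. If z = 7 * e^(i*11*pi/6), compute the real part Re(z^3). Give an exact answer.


Step 1: By De Moivre's theorem, z^3 = 7^3 * e^(i*3*11*pi/6) = 343 * (cos(11*pi/2) + i*sin(11*pi/2))
Step 2: |z|^3 = 7^3 = 343
Step 3: Reduce the angle mod 2*pi: 11*pi/2 - 4*pi = 3*pi/2
Step 4: cos(3*pi/2) = 0
Step 5: Re(z^3) = 343 * 0 = 0

0


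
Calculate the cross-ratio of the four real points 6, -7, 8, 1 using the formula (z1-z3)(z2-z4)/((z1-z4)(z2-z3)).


Step 1: (z1-z3)(z2-z4) = (-2) * (-8) = 16
Step 2: (z1-z4)(z2-z3) = 5 * (-15) = -75
Step 3: Cross-ratio = -16/75 = -16/75

-16/75


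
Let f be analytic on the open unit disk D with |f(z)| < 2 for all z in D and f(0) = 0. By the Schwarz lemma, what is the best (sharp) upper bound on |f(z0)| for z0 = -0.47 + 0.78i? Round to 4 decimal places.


Step 1: g = f/2 maps D -> D with g(0) = 0, so by the Schwarz lemma |g(z)| <= |z|, i.e. |f(z)| <= 2|z|; this is sharp (f(z) = 2z).
Step 2: |z0|^2 = (-0.47)^2 + 0.78^2 = 0.8293
Step 3: |z0| = sqrt(0.8293) = 0.910659
Step 4: Best bound = 2 * |z0| = 2 * 0.910659 = 1.8213

1.8213


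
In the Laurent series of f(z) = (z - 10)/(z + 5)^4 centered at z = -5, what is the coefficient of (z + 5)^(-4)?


Step 1: Write the numerator in powers of (z + 5): z - 10 = (z + 5) + (1*(-5) - 10) = (z + 5) - 15
Step 2: Divide by (z + 5)^4: f(z) = -15(z + 5)^(-4) + (z + 5)^(-3)
Step 3: This finite sum is the Laurent series of f about z = -5.
Step 4: Coefficient of (z + 5)^(-4) = 1*(-5) - 10 = -15

-15


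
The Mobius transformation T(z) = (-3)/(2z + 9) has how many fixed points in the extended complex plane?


Step 1: Fixed points satisfy T(z) = z
Step 2: 2z^2 + 9z + 3 = 0
Step 3: Discriminant = 9^2 - 4*2*3 = 57
Step 4: Number of fixed points = 2

2


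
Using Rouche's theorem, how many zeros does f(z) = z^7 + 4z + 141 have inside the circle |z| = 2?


Step 1: On |z| = 2 the three terms have sizes |z^7| = 2^7 = 128, |4z| = 4*2 = 8, |141| = 141
Step 2: The dominant term is g(z) = 141; let h(z) = z^7 + 4z so f = g + h
Step 3: On |z| = 2: |g| = 141 and |h| <= 128 + 8 = 136
Step 4: Since 141 > 136, |h| < |g| on |z| = 2, so by Rouche f has the same number of zeros as g inside |z| < 2
Step 5: g(z) = 141 is a nonzero constant with no zeros inside |z| < 2. Answer = 0

0


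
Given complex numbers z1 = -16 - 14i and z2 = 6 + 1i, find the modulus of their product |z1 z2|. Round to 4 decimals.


Step 1: |z1| = sqrt((-16)^2 + (-14)^2) = sqrt(452)
Step 2: |z2| = sqrt(6^2 + 1^2) = sqrt(37)
Step 3: |z1*z2| = |z1|*|z2| = sqrt(452) * sqrt(37) = sqrt(452 * 37) = sqrt(16724)
Step 4: = 129.3213

129.3213


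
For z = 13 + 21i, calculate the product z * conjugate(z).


Step 1: conj(z) = 13 - 21i
Step 2: z * conj(z) = 13^2 + 21^2
Step 3: = 169 + 441 = 610

610


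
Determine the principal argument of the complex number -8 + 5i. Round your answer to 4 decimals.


Step 1: z = -8 + 5i
Step 2: arg(z) = atan2(5, -8)
Step 3: arg(z) = 2.583

2.583


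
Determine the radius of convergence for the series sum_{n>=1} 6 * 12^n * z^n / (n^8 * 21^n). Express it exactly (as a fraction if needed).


Step 1: General term a_n = 6 * 12^n / (n^8 * 21^n)
Step 2: By the root test, |a_n|^(1/n) = 6^(1/n) * 12 / (n^(8/n) * 21) -> 12/21 as n -> infinity (since 6^(1/n) -> 1 and n^(8/n) -> 1)
Step 3: R = 1/lim|a_n|^(1/n) = 21/12 = 7/4

7/4


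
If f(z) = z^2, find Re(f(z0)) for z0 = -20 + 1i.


Step 1: z0 = -20 + 1i
Step 2: z0^2 = (-20)^2 - 1^2 - 40i
Step 3: real part = 400 - 1 = 399

399


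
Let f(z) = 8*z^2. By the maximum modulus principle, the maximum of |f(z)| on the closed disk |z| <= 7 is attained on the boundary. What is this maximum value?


Step 1: On |z| = 7, |f(z)| = 8 * |z|^2 = 8 * 7^2
Step 2: By maximum modulus principle, maximum is on boundary.
Step 3: Maximum = 8 * 49 = 392

392


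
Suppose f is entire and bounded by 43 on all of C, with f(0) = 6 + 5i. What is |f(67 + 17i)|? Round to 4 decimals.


Step 1: By Liouville's theorem, a bounded entire function is constant.
Step 2: f(z) = f(0) = 6 + 5i for all z.
Step 3: |f(w)| = |6 + 5i| = sqrt(36 + 25)
Step 4: = 7.8102

7.8102


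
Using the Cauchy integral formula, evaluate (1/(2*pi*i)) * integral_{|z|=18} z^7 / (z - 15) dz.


Step 1: f(z) = z^7, a = 15 is inside |z| = 18
Step 2: By Cauchy integral formula: (1/(2pi*i)) * integral = f(a)
Step 3: f(15) = 15^7 = 170859375

170859375


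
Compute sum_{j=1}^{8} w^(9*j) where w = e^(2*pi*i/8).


Step 1: The sum sum_{j=1}^{n} w^(k*j) equals n if n | k, else 0.
Step 2: Here n = 8, k = 9
Step 3: Does n divide k? 8 | 9 -> False
Step 4: Sum = 0

0


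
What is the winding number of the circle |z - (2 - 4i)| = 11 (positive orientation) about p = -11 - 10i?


Step 1: Center c = (2, -4), radius = 11
Step 2: |p - c|^2 = (-13)^2 + (-6)^2 = 205
Step 3: r^2 = 121
Step 4: |p-c| > r so winding number = 0

0


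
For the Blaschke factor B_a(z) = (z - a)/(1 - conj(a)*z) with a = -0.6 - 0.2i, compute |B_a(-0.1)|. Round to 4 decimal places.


Step 1: Numerator z0 - a = -0.1 - (-0.6 - 0.2i) = 0.5 + 0.2i
Step 2: Denominator 1 - conj(a)*z0 = 1 - (-0.6 + 0.2i)*(-0.1) = 0.94 + 0.02i
Step 3: |z0 - a|^2 = 0.5^2 + 0.2^2 = 0.29; |1 - conj(a)*z0|^2 = 0.94^2 + 0.02^2 = 0.884
Step 4: |B_a(-0.1)| = sqrt(0.29 / 0.884) = sqrt(0.328054)
Step 5: = 0.5728

0.5728


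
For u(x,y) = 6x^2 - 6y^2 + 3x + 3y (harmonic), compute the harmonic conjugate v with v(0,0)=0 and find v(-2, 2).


Step 1: v_x = -u_y = 12y - 3
Step 2: v_y = u_x = 12x + 3
Step 3: v = 12xy - 3x + 3y + C
Step 4: v(0,0) = 0 => C = 0
Step 5: v(-2, 2) = -36

-36


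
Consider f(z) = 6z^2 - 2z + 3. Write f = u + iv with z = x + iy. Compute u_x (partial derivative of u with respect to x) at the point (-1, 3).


Step 1: f(z) = 6(x+iy)^2 - 2(x+iy) + 3
Step 2: u = 6(x^2 - y^2) - 2x + 3
Step 3: u_x = 12x - 2
Step 4: At (-1, 3): u_x = -12 - 2 = -14

-14


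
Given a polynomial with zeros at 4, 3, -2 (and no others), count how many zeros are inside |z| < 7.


Step 1: Check each root:
  z = 4: |4| = 4 < 7
  z = 3: |3| = 3 < 7
  z = -2: |-2| = 2 < 7
Step 2: Count = 3

3


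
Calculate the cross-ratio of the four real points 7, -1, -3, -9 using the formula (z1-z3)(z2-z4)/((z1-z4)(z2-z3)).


Step 1: (z1-z3)(z2-z4) = 10 * 8 = 80
Step 2: (z1-z4)(z2-z3) = 16 * 2 = 32
Step 3: Cross-ratio = 80/32 = 5/2

5/2


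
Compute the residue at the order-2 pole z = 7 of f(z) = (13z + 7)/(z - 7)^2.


Step 1: Pole of order 2 at z = 7
Step 2: Res = lim d/dz [(z - 7)^2 * f(z)] as z -> 7
Step 3: (z - 7)^2 * f(z) = 13z + 7
Step 4: d/dz[13z + 7] = 13

13


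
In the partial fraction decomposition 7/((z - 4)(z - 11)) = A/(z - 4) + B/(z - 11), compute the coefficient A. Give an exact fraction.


Step 1: Multiply both sides by (z - 4) and set z = 4
Step 2: A = 7 / (4 - 11)
Step 3: A = 7 / (-7)
Step 4: A = -1

-1


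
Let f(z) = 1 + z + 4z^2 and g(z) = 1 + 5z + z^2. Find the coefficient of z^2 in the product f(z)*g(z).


Step 1: z^2 term in f*g comes from: (1)*(z^2) + (z)*(5z) + (4z^2)*(1)
Step 2: = 1 + 5 + 4
Step 3: = 10

10


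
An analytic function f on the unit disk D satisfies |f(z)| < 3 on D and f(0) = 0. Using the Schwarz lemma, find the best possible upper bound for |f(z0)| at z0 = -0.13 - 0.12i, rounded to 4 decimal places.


Step 1: g = f/3 maps D -> D with g(0) = 0, so by the Schwarz lemma |g(z)| <= |z|, i.e. |f(z)| <= 3|z|; this is sharp (f(z) = 3z).
Step 2: |z0|^2 = (-0.13)^2 + (-0.12)^2 = 0.0313
Step 3: |z0| = sqrt(0.0313) = 0.176918
Step 4: Best bound = 3 * |z0| = 3 * 0.176918 = 0.5308

0.5308


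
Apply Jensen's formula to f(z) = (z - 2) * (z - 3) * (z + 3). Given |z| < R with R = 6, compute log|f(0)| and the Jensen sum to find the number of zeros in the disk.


Jensen's formula: (1/2pi)*integral log|f(Re^it)|dt = log|f(0)| + sum_{|a_k|<R} log(R/|a_k|)
Step 1: f(0) = (-2) * (-3) * 3 = 18
Step 2: log|f(0)| = log|2| + log|3| + log|-3| = 2.8904
Step 3: Zeros inside |z| < 6: 2, 3, -3
Step 4: Jensen sum = log(6/2) + log(6/3) + log(6/3) = 2.4849
Step 5: n(R) = number of terms in the Jensen sum = count of zeros inside |z| < 6 = 3

3


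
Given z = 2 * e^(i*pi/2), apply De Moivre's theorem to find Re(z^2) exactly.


Step 1: By De Moivre's theorem, z^2 = 2^2 * e^(i*2*pi/2) = 4 * (cos(pi) + i*sin(pi))
Step 2: |z|^2 = 2^2 = 4
Step 3: The angle pi already lies in [0, 2*pi)
Step 4: cos(pi) = -1
Step 5: Re(z^2) = 4 * (-1) = -4

-4


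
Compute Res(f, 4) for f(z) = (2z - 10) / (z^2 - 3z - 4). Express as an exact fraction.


Step 1: Q(z) = z^2 - 3z - 4 = (z - 4)(z + 1)
Step 2: Q'(z) = 2z - 3
Step 3: Q'(4) = 5, P(4) = -2
Step 4: Res = P(4)/Q'(4) = -2/5 = -2/5

-2/5


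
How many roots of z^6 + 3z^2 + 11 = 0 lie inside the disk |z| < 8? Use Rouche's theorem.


Step 1: On |z| = 8 the three terms have sizes |z^6| = 8^6 = 262144, |3z^2| = 3*8^2 = 192, |11| = 11
Step 2: The dominant term is g(z) = z^6; let h(z) = 3z^2 + 11 so f = g + h
Step 3: On |z| = 8: |g| = 262144 and |h| <= 192 + 11 = 203
Step 4: Since 262144 > 203, |h| < |g| on |z| = 8, so by Rouche f has the same number of zeros as g inside |z| < 8
Step 5: g(z) = z^6 has 6 zeros (all at the origin) inside |z| < 8. Answer = 6

6


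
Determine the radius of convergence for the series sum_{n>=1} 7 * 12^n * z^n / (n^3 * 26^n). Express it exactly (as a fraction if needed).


Step 1: General term a_n = 7 * 12^n / (n^3 * 26^n)
Step 2: By the root test, |a_n|^(1/n) = 7^(1/n) * 12 / (n^(3/n) * 26) -> 12/26 as n -> infinity (since 7^(1/n) -> 1 and n^(3/n) -> 1)
Step 3: R = 1/lim|a_n|^(1/n) = 26/12 = 13/6

13/6


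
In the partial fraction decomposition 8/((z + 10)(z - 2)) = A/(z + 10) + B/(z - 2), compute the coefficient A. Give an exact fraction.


Step 1: Multiply both sides by (z + 10) and set z = -10
Step 2: A = 8 / (-10 - 2)
Step 3: A = 8 / (-12)
Step 4: A = -2/3

-2/3


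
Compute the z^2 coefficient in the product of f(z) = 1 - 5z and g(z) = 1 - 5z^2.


Step 1: z^2 term in f*g comes from: (1)*(-5z^2) + (-5z)*(0) + (0)*(1)
Step 2: = -5 + 0 + 0
Step 3: = -5

-5


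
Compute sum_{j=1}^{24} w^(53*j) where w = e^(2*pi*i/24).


Step 1: The sum sum_{j=1}^{n} w^(k*j) equals n if n | k, else 0.
Step 2: Here n = 24, k = 53
Step 3: Does n divide k? 24 | 53 -> False
Step 4: Sum = 0

0


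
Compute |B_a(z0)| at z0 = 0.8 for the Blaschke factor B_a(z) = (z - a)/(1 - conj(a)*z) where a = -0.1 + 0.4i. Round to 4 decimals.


Step 1: Numerator z0 - a = 0.8 - (-0.1 + 0.4i) = 0.9 - 0.4i
Step 2: Denominator 1 - conj(a)*z0 = 1 - (-0.1 - 0.4i)*0.8 = 1.08 + 0.32i
Step 3: |z0 - a|^2 = 0.9^2 + (-0.4)^2 = 0.97; |1 - conj(a)*z0|^2 = 1.08^2 + 0.32^2 = 1.2688
Step 4: |B_a(0.8)| = sqrt(0.97 / 1.2688) = sqrt(0.764502)
Step 5: = 0.8744

0.8744


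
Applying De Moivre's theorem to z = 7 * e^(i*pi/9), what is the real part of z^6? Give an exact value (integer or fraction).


Step 1: By De Moivre's theorem, z^6 = 7^6 * e^(i*6*pi/9) = 117649 * (cos(2*pi/3) + i*sin(2*pi/3))
Step 2: |z|^6 = 7^6 = 117649
Step 3: The angle 2*pi/3 already lies in [0, 2*pi)
Step 4: cos(2*pi/3) = -1/2
Step 5: Re(z^6) = 117649 * (-1/2) = -117649/2

-117649/2


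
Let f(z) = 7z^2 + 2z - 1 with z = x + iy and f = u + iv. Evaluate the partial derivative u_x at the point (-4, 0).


Step 1: f(z) = 7(x+iy)^2 + 2(x+iy) - 1
Step 2: u = 7(x^2 - y^2) + 2x - 1
Step 3: u_x = 14x + 2
Step 4: At (-4, 0): u_x = -56 + 2 = -54

-54


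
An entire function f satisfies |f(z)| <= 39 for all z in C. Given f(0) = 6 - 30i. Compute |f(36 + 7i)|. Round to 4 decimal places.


Step 1: By Liouville's theorem, a bounded entire function is constant.
Step 2: f(z) = f(0) = 6 - 30i for all z.
Step 3: |f(w)| = |6 - 30i| = sqrt(36 + 900)
Step 4: = 30.5941

30.5941


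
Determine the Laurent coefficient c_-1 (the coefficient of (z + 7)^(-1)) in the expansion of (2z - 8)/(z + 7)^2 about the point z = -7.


Step 1: Write the numerator in powers of (z + 7): 2z - 8 = 2(z + 7) + (2*(-7) - 8) = 2(z + 7) - 22
Step 2: Divide by (z + 7)^2: f(z) = -22(z + 7)^(-2) + 2(z + 7)^(-1)
Step 3: This finite sum is the Laurent series of f about z = -7.
Step 4: Coefficient of (z + 7)^(-1) = coefficient of (z + 7) in the re-centred numerator = 2

2


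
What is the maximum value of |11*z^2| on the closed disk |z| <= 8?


Step 1: On |z| = 8, |f(z)| = 11 * |z|^2 = 11 * 8^2
Step 2: By maximum modulus principle, maximum is on boundary.
Step 3: Maximum = 11 * 64 = 704

704


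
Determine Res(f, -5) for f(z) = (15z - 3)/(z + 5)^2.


Step 1: Pole of order 2 at z = -5
Step 2: Res = lim d/dz [(z + 5)^2 * f(z)] as z -> -5
Step 3: (z + 5)^2 * f(z) = 15z - 3
Step 4: d/dz[15z - 3] = 15

15


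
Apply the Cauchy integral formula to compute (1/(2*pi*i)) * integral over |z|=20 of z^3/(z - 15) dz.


Step 1: f(z) = z^3, a = 15 is inside |z| = 20
Step 2: By Cauchy integral formula: (1/(2pi*i)) * integral = f(a)
Step 3: f(15) = 15^3 = 3375

3375


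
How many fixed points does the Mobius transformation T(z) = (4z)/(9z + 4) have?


Step 1: Fixed points satisfy T(z) = z
Step 2: 9z^2 = 0
Step 3: Discriminant = 0^2 - 4*9*0 = 0
Step 4: Number of fixed points = 1

1


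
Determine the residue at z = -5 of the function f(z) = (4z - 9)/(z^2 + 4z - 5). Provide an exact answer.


Step 1: Q(z) = z^2 + 4z - 5 = (z + 5)(z - 1)
Step 2: Q'(z) = 2z + 4
Step 3: Q'(-5) = -6, P(-5) = -29
Step 4: Res = P(-5)/Q'(-5) = -29/(-6) = 29/6

29/6


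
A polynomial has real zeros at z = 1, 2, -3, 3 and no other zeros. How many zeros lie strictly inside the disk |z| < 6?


Step 1: Check each root:
  z = 1: |1| = 1 < 6
  z = 2: |2| = 2 < 6
  z = -3: |-3| = 3 < 6
  z = 3: |3| = 3 < 6
Step 2: Count = 4

4


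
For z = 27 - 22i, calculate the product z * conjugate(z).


Step 1: conj(z) = 27 + 22i
Step 2: z * conj(z) = 27^2 + (-22)^2
Step 3: = 729 + 484 = 1213

1213


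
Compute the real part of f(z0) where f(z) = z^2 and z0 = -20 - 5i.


Step 1: z0 = -20 - 5i
Step 2: z0^2 = (-20)^2 - (-5)^2 + 200i
Step 3: real part = 400 - 25 = 375

375


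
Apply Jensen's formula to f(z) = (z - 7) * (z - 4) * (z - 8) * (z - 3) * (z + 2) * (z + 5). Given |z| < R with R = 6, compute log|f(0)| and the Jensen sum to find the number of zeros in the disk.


Jensen's formula: (1/2pi)*integral log|f(Re^it)|dt = log|f(0)| + sum_{|a_k|<R} log(R/|a_k|)
Step 1: f(0) = (-7) * (-4) * (-8) * (-3) * 2 * 5 = 6720
Step 2: log|f(0)| = log|7| + log|4| + log|8| + log|3| + log|-2| + log|-5| = 8.8128
Step 3: Zeros inside |z| < 6: 4, 3, -2, -5
Step 4: Jensen sum = log(6/4) + log(6/3) + log(6/2) + log(6/5) = 2.3795
Step 5: n(R) = number of terms in the Jensen sum = count of zeros inside |z| < 6 = 4

4


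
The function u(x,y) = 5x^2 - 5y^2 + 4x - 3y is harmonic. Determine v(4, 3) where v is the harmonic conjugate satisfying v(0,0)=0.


Step 1: v_x = -u_y = 10y + 3
Step 2: v_y = u_x = 10x + 4
Step 3: v = 10xy + 3x + 4y + C
Step 4: v(0,0) = 0 => C = 0
Step 5: v(4, 3) = 144

144


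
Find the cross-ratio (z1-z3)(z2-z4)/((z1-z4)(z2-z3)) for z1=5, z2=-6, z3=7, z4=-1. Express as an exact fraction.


Step 1: (z1-z3)(z2-z4) = (-2) * (-5) = 10
Step 2: (z1-z4)(z2-z3) = 6 * (-13) = -78
Step 3: Cross-ratio = -10/78 = -5/39

-5/39


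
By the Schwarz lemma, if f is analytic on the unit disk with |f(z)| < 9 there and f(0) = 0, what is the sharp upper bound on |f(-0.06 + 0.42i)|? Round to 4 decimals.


Step 1: g = f/9 maps D -> D with g(0) = 0, so by the Schwarz lemma |g(z)| <= |z|, i.e. |f(z)| <= 9|z|; this is sharp (f(z) = 9z).
Step 2: |z0|^2 = (-0.06)^2 + 0.42^2 = 0.18
Step 3: |z0| = sqrt(0.18) = 0.424264
Step 4: Best bound = 9 * |z0| = 9 * 0.424264 = 3.8184

3.8184


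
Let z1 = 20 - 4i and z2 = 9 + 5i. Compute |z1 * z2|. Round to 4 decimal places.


Step 1: |z1| = sqrt(20^2 + (-4)^2) = sqrt(416)
Step 2: |z2| = sqrt(9^2 + 5^2) = sqrt(106)
Step 3: |z1*z2| = |z1|*|z2| = sqrt(416) * sqrt(106) = sqrt(416 * 106) = sqrt(44096)
Step 4: = 209.9905

209.9905


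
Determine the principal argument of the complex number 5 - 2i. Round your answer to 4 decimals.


Step 1: z = 5 - 2i
Step 2: arg(z) = atan2(-2, 5)
Step 3: arg(z) = -0.3805

-0.3805


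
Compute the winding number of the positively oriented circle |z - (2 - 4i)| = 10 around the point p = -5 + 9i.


Step 1: Center c = (2, -4), radius = 10
Step 2: |p - c|^2 = (-7)^2 + 13^2 = 218
Step 3: r^2 = 100
Step 4: |p-c| > r so winding number = 0

0


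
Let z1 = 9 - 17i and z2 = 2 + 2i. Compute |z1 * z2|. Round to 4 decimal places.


Step 1: |z1| = sqrt(9^2 + (-17)^2) = sqrt(370)
Step 2: |z2| = sqrt(2^2 + 2^2) = sqrt(8)
Step 3: |z1*z2| = |z1|*|z2| = sqrt(370) * sqrt(8) = sqrt(370 * 8) = sqrt(2960)
Step 4: = 54.4059

54.4059


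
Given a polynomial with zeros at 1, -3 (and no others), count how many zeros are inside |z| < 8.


Step 1: Check each root:
  z = 1: |1| = 1 < 8
  z = -3: |-3| = 3 < 8
Step 2: Count = 2

2


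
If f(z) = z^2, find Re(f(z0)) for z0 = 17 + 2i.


Step 1: z0 = 17 + 2i
Step 2: z0^2 = 17^2 - 2^2 + 68i
Step 3: real part = 289 - 4 = 285

285


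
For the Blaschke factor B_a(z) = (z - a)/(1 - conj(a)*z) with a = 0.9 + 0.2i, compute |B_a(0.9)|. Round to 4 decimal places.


Step 1: Numerator z0 - a = 0.9 - (0.9 + 0.2i) = 0 - 0.2i
Step 2: Denominator 1 - conj(a)*z0 = 1 - (0.9 - 0.2i)*0.9 = 0.19 + 0.18i
Step 3: |z0 - a|^2 = 0^2 + (-0.2)^2 = 0.04; |1 - conj(a)*z0|^2 = 0.19^2 + 0.18^2 = 0.0685
Step 4: |B_a(0.9)| = sqrt(0.04 / 0.0685) = sqrt(0.583942)
Step 5: = 0.7642

0.7642


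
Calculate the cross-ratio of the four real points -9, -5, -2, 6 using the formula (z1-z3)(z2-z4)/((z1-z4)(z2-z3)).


Step 1: (z1-z3)(z2-z4) = (-7) * (-11) = 77
Step 2: (z1-z4)(z2-z3) = (-15) * (-3) = 45
Step 3: Cross-ratio = 77/45 = 77/45

77/45


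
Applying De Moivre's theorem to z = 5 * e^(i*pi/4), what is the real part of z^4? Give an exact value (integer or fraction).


Step 1: By De Moivre's theorem, z^4 = 5^4 * e^(i*4*pi/4) = 625 * (cos(pi) + i*sin(pi))
Step 2: |z|^4 = 5^4 = 625
Step 3: The angle pi already lies in [0, 2*pi)
Step 4: cos(pi) = -1
Step 5: Re(z^4) = 625 * (-1) = -625

-625


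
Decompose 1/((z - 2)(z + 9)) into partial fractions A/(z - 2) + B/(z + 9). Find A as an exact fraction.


Step 1: Multiply both sides by (z - 2) and set z = 2
Step 2: A = 1 / (2 + 9)
Step 3: A = 1 / 11
Step 4: A = 1/11

1/11


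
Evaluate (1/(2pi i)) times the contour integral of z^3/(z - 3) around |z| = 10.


Step 1: f(z) = z^3, a = 3 is inside |z| = 10
Step 2: By Cauchy integral formula: (1/(2pi*i)) * integral = f(a)
Step 3: f(3) = 3^3 = 27

27


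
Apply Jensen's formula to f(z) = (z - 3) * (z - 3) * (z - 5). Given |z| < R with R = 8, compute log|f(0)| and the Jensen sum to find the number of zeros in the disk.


Jensen's formula: (1/2pi)*integral log|f(Re^it)|dt = log|f(0)| + sum_{|a_k|<R} log(R/|a_k|)
Step 1: f(0) = (-3) * (-3) * (-5) = -45
Step 2: log|f(0)| = log|3| + log|3| + log|5| = 3.8067
Step 3: Zeros inside |z| < 8: 3, 3, 5
Step 4: Jensen sum = log(8/3) + log(8/3) + log(8/5) = 2.4317
Step 5: n(R) = number of terms in the Jensen sum = count of zeros inside |z| < 8 = 3

3


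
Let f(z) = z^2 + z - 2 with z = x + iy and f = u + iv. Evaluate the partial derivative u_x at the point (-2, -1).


Step 1: f(z) = (x+iy)^2 + (x+iy) - 2
Step 2: u = (x^2 - y^2) + x - 2
Step 3: u_x = 2x + 1
Step 4: At (-2, -1): u_x = -4 + 1 = -3

-3


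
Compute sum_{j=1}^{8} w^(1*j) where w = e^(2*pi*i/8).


Step 1: The sum sum_{j=1}^{n} w^(k*j) equals n if n | k, else 0.
Step 2: Here n = 8, k = 1
Step 3: Does n divide k? 8 | 1 -> False
Step 4: Sum = 0

0


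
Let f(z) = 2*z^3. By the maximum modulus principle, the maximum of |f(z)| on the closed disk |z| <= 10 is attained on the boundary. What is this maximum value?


Step 1: On |z| = 10, |f(z)| = 2 * |z|^3 = 2 * 10^3
Step 2: By maximum modulus principle, maximum is on boundary.
Step 3: Maximum = 2 * 1000 = 2000

2000


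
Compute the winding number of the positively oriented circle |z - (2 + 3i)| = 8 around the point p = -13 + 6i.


Step 1: Center c = (2, 3), radius = 8
Step 2: |p - c|^2 = (-15)^2 + 3^2 = 234
Step 3: r^2 = 64
Step 4: |p-c| > r so winding number = 0

0


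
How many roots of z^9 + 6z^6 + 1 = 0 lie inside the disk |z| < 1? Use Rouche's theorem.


Step 1: On |z| = 1 the three terms have sizes |z^9| = 1^9 = 1, |6z^6| = 6*1^6 = 6, |1| = 1
Step 2: The dominant term is g(z) = 6z^6; let h(z) = z^9 + 1 so f = g + h
Step 3: On |z| = 1: |g| = 6 and |h| <= 1 + 1 = 2
Step 4: Since 6 > 2, |h| < |g| on |z| = 1, so by Rouche f has the same number of zeros as g inside |z| < 1
Step 5: g(z) = 6z^6 has 6 zeros (at the origin, multiplicity 6) inside |z| < 1. Answer = 6

6


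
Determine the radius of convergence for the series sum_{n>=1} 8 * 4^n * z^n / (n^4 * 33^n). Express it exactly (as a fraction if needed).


Step 1: General term a_n = 8 * 4^n / (n^4 * 33^n)
Step 2: By the root test, |a_n|^(1/n) = 8^(1/n) * 4 / (n^(4/n) * 33) -> 4/33 as n -> infinity (since 8^(1/n) -> 1 and n^(4/n) -> 1)
Step 3: R = 1/lim|a_n|^(1/n) = 33/4

33/4


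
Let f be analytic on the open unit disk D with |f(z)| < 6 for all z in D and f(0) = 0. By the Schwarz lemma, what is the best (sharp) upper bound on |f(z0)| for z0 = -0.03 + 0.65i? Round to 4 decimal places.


Step 1: g = f/6 maps D -> D with g(0) = 0, so by the Schwarz lemma |g(z)| <= |z|, i.e. |f(z)| <= 6|z|; this is sharp (f(z) = 6z).
Step 2: |z0|^2 = (-0.03)^2 + 0.65^2 = 0.4234
Step 3: |z0| = sqrt(0.4234) = 0.650692
Step 4: Best bound = 6 * |z0| = 6 * 0.650692 = 3.9042

3.9042


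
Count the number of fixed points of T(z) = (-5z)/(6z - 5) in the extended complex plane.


Step 1: Fixed points satisfy T(z) = z
Step 2: 6z^2 = 0
Step 3: Discriminant = 0^2 - 4*6*0 = 0
Step 4: Number of fixed points = 1

1


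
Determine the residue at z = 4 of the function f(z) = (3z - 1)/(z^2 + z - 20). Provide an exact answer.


Step 1: Q(z) = z^2 + z - 20 = (z - 4)(z + 5)
Step 2: Q'(z) = 2z + 1
Step 3: Q'(4) = 9, P(4) = 11
Step 4: Res = P(4)/Q'(4) = 11/9 = 11/9

11/9


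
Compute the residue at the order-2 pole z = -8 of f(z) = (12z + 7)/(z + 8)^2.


Step 1: Pole of order 2 at z = -8
Step 2: Res = lim d/dz [(z + 8)^2 * f(z)] as z -> -8
Step 3: (z + 8)^2 * f(z) = 12z + 7
Step 4: d/dz[12z + 7] = 12

12


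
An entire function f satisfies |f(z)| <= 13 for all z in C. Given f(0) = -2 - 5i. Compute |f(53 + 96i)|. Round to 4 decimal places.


Step 1: By Liouville's theorem, a bounded entire function is constant.
Step 2: f(z) = f(0) = -2 - 5i for all z.
Step 3: |f(w)| = |-2 - 5i| = sqrt(4 + 25)
Step 4: = 5.3852

5.3852


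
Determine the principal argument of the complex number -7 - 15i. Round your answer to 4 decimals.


Step 1: z = -7 - 15i
Step 2: arg(z) = atan2(-15, -7)
Step 3: arg(z) = -2.0074

-2.0074


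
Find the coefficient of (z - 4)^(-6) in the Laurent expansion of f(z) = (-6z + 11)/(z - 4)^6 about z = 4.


Step 1: Write the numerator in powers of (z - 4): -6z + 11 = -6(z - 4) + (-6*4 + 11) = -6(z - 4) - 13
Step 2: Divide by (z - 4)^6: f(z) = -13(z - 4)^(-6) - 6(z - 4)^(-5)
Step 3: This finite sum is the Laurent series of f about z = 4.
Step 4: Coefficient of (z - 4)^(-6) = -6*4 + 11 = -13

-13


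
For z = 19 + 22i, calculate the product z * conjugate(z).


Step 1: conj(z) = 19 - 22i
Step 2: z * conj(z) = 19^2 + 22^2
Step 3: = 361 + 484 = 845

845


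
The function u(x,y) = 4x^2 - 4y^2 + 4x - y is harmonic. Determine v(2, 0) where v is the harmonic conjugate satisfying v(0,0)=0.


Step 1: v_x = -u_y = 8y + 1
Step 2: v_y = u_x = 8x + 4
Step 3: v = 8xy + x + 4y + C
Step 4: v(0,0) = 0 => C = 0
Step 5: v(2, 0) = 2

2


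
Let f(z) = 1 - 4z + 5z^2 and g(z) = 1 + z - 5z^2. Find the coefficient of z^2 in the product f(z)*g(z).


Step 1: z^2 term in f*g comes from: (1)*(-5z^2) + (-4z)*(z) + (5z^2)*(1)
Step 2: = -5 - 4 + 5
Step 3: = -4

-4


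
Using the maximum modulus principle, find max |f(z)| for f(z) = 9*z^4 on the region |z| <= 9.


Step 1: On |z| = 9, |f(z)| = 9 * |z|^4 = 9 * 9^4
Step 2: By maximum modulus principle, maximum is on boundary.
Step 3: Maximum = 9 * 6561 = 59049

59049


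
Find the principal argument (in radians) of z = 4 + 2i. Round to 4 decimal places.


Step 1: z = 4 + 2i
Step 2: arg(z) = atan2(2, 4)
Step 3: arg(z) = 0.4636

0.4636


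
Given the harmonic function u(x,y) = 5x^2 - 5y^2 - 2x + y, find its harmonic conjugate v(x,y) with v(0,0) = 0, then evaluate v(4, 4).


Step 1: v_x = -u_y = 10y - 1
Step 2: v_y = u_x = 10x - 2
Step 3: v = 10xy - x - 2y + C
Step 4: v(0,0) = 0 => C = 0
Step 5: v(4, 4) = 148

148


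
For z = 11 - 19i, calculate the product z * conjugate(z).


Step 1: conj(z) = 11 + 19i
Step 2: z * conj(z) = 11^2 + (-19)^2
Step 3: = 121 + 361 = 482

482


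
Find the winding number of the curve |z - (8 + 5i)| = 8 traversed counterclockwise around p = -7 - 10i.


Step 1: Center c = (8, 5), radius = 8
Step 2: |p - c|^2 = (-15)^2 + (-15)^2 = 450
Step 3: r^2 = 64
Step 4: |p-c| > r so winding number = 0

0


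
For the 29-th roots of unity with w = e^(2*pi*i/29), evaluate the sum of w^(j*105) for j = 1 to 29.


Step 1: The sum sum_{j=1}^{n} w^(k*j) equals n if n | k, else 0.
Step 2: Here n = 29, k = 105
Step 3: Does n divide k? 29 | 105 -> False
Step 4: Sum = 0

0


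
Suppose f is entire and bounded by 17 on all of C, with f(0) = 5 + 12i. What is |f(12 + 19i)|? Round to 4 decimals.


Step 1: By Liouville's theorem, a bounded entire function is constant.
Step 2: f(z) = f(0) = 5 + 12i for all z.
Step 3: |f(w)| = |5 + 12i| = sqrt(25 + 144)
Step 4: = 13.0

13.0


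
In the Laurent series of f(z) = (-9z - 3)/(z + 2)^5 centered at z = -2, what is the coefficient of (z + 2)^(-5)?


Step 1: Write the numerator in powers of (z + 2): -9z - 3 = -9(z + 2) + (-9*(-2) - 3) = -9(z + 2) + 15
Step 2: Divide by (z + 2)^5: f(z) = 15(z + 2)^(-5) - 9(z + 2)^(-4)
Step 3: This finite sum is the Laurent series of f about z = -2.
Step 4: Coefficient of (z + 2)^(-5) = -9*(-2) - 3 = 15

15


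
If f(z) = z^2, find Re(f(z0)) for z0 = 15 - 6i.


Step 1: z0 = 15 - 6i
Step 2: z0^2 = 15^2 - (-6)^2 - 180i
Step 3: real part = 225 - 36 = 189

189


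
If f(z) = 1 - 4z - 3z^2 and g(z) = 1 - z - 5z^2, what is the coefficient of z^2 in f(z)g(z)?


Step 1: z^2 term in f*g comes from: (1)*(-5z^2) + (-4z)*(-z) + (-3z^2)*(1)
Step 2: = -5 + 4 - 3
Step 3: = -4

-4


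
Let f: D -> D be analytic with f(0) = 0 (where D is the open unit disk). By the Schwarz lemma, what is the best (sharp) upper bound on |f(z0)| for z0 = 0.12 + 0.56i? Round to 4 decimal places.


Step 1: Schwarz lemma: if f: D -> D is analytic with f(0) = 0, then |f(z)| <= |z| for all z in D, and this is sharp (f(z) = z).
Step 2: |z0|^2 = 0.12^2 + 0.56^2 = 0.328
Step 3: |z0| = sqrt(0.328) = 0.572713
Step 4: Best bound = |z0| = 0.5727

0.5727


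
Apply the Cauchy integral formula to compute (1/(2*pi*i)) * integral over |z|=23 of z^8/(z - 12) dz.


Step 1: f(z) = z^8, a = 12 is inside |z| = 23
Step 2: By Cauchy integral formula: (1/(2pi*i)) * integral = f(a)
Step 3: f(12) = 12^8 = 429981696

429981696


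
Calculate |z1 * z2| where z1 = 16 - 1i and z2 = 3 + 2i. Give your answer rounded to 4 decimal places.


Step 1: |z1| = sqrt(16^2 + (-1)^2) = sqrt(257)
Step 2: |z2| = sqrt(3^2 + 2^2) = sqrt(13)
Step 3: |z1*z2| = |z1|*|z2| = sqrt(257) * sqrt(13) = sqrt(257 * 13) = sqrt(3341)
Step 4: = 57.8014

57.8014


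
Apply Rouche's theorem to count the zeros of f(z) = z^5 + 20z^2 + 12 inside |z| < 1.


Step 1: On |z| = 1 the three terms have sizes |z^5| = 1^5 = 1, |20z^2| = 20*1^2 = 20, |12| = 12
Step 2: The dominant term is g(z) = 20z^2; let h(z) = z^5 + 12 so f = g + h
Step 3: On |z| = 1: |g| = 20 and |h| <= 1 + 12 = 13
Step 4: Since 20 > 13, |h| < |g| on |z| = 1, so by Rouche f has the same number of zeros as g inside |z| < 1
Step 5: g(z) = 20z^2 has 2 zeros (at the origin, multiplicity 2) inside |z| < 1. Answer = 2

2


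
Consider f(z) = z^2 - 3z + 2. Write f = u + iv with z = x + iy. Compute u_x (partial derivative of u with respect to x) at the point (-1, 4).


Step 1: f(z) = (x+iy)^2 - 3(x+iy) + 2
Step 2: u = (x^2 - y^2) - 3x + 2
Step 3: u_x = 2x - 3
Step 4: At (-1, 4): u_x = -2 - 3 = -5

-5


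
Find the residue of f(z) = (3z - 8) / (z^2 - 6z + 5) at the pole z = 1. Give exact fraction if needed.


Step 1: Q(z) = z^2 - 6z + 5 = (z - 1)(z - 5)
Step 2: Q'(z) = 2z - 6
Step 3: Q'(1) = -4, P(1) = -5
Step 4: Res = P(1)/Q'(1) = -5/(-4) = 5/4

5/4


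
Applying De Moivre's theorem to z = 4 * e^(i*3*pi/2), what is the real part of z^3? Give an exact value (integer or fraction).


Step 1: By De Moivre's theorem, z^3 = 4^3 * e^(i*3*3*pi/2) = 64 * (cos(9*pi/2) + i*sin(9*pi/2))
Step 2: |z|^3 = 4^3 = 64
Step 3: Reduce the angle mod 2*pi: 9*pi/2 - 4*pi = pi/2
Step 4: cos(pi/2) = 0
Step 5: Re(z^3) = 64 * 0 = 0

0


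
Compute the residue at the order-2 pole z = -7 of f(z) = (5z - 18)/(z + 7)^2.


Step 1: Pole of order 2 at z = -7
Step 2: Res = lim d/dz [(z + 7)^2 * f(z)] as z -> -7
Step 3: (z + 7)^2 * f(z) = 5z - 18
Step 4: d/dz[5z - 18] = 5

5
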